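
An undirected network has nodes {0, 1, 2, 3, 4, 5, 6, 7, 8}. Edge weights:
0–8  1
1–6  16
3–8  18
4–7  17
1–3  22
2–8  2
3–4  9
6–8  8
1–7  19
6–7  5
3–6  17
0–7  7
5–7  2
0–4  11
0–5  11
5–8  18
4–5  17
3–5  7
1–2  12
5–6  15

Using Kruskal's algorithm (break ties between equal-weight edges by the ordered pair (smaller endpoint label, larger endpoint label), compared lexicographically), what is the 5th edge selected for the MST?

Kruskal: consider edges lightest-first.
0–8 (1): add — endpoints in different components.
2–8 (2): add — endpoints in different components.
5–7 (2): add — endpoints in different components.
6–7 (5): add — endpoints in different components.
0–7 (7): add — endpoints in different components.
3–5 (7): add — endpoints in different components.
6–8 (8): skip — 6 and 8 already connected.
3–4 (9): add — endpoints in different components.
0–4 (11): skip — 0 and 4 already connected.
0–5 (11): skip — 0 and 5 already connected.
1–2 (12): add — endpoints in different components.
The 5th edge added is 0–7.

0-7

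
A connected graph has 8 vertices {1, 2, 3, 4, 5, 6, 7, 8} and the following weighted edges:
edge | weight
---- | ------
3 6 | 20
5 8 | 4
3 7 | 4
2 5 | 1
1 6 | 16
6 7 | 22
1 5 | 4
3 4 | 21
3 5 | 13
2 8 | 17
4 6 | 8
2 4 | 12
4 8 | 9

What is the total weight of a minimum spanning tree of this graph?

43

Grow the tree from 4 using Prim:
Step 1: frontier [4 6 8, 4 8 9, 2 4 12, 3 4 21] → take 4 6 (8); add 6.
Step 2: frontier [4 8 9, 2 4 12, 3 4 21, 1 6 16, 3 6 20, 6 7 22] → take 4 8 (9); add 8.
Step 3: frontier [2 4 12, 3 4 21, 1 6 16, 3 6 20, 6 7 22, 5 8 4, 2 8 17] → take 5 8 (4); add 5.
Step 4: frontier [2 4 12, 3 4 21, 2 5 1, 1 5 4, 3 5 13, 1 6 16, 3 6 20, 6 7 22, 2 8 17] → take 2 5 (1); add 2.
Step 5: frontier [3 4 21, 1 5 4, 3 5 13, 1 6 16, 3 6 20, 6 7 22] → take 1 5 (4); add 1.
Step 6: frontier [3 4 21, 3 5 13, 3 6 20, 6 7 22] → take 3 5 (13); add 3.
Step 7: frontier [3 7 4, 6 7 22] → take 3 7 (4); add 7.
MST edges: 4 6, 4 8, 5 8, 2 5, 1 5, 3 5, 3 7; total weight 8+9+4+1+4+13+4 = 43.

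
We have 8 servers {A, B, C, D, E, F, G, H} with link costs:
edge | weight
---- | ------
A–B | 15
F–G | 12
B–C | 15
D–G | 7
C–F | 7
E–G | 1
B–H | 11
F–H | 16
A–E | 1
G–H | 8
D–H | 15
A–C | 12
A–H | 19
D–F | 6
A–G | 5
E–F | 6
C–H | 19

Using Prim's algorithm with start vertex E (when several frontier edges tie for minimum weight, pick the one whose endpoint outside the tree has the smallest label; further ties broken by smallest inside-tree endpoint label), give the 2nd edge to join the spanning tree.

E-G

Prim, starting at E.
Step 1: cheapest edge leaving the tree is A–E (1); add A.
Step 2: cheapest edge leaving the tree is E–G (1); add G.
Step 3: cheapest edge leaving the tree is E–F (6); add F.
Step 4: cheapest edge leaving the tree is D–F (6); add D.
Step 5: cheapest edge leaving the tree is C–F (7); add C.
Step 6: cheapest edge leaving the tree is G–H (8); add H.
Step 7: cheapest edge leaving the tree is B–H (11); add B.
The 2nd edge added is E–G.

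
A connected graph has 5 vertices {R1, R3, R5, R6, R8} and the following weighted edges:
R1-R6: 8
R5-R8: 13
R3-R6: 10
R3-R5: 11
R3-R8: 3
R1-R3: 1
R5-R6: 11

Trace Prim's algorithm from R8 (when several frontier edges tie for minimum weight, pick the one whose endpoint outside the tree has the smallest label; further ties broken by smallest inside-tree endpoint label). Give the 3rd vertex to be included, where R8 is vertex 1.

Prim, starting at R8.
Step 1: frontier [R3-R8 3, R5-R8 13] → take R3-R8 (3); add R3.
Step 2: frontier [R1-R3 1, R3-R6 10, R3-R5 11, R5-R8 13] → take R1-R3 (1); add R1.
Step 3: frontier [R1-R6 8, R3-R6 10, R3-R5 11, R5-R8 13] → take R1-R6 (8); add R6.
Step 4: frontier [R3-R5 11, R5-R6 11, R5-R8 13] → take R3-R5 (11); add R5.
Vertex order: R8, R3, R1, R6, R5. The 3rd vertex is R1.

R1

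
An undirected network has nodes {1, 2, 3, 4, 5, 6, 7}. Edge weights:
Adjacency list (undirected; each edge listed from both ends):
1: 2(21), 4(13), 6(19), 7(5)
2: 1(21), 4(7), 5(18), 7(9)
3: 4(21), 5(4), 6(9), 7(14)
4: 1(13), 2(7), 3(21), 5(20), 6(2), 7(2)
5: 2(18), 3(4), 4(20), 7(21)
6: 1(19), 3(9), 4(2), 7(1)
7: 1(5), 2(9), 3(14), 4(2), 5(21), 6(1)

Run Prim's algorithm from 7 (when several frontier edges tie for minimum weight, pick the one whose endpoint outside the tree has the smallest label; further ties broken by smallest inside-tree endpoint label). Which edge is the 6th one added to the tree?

Grow the tree from 7 using Prim:
Step 1: cheapest edge leaving the tree is 6-7 (1); add 6.
Step 2: cheapest edge leaving the tree is 4-6 (2); add 4.
Step 3: cheapest edge leaving the tree is 1-7 (5); add 1.
Step 4: cheapest edge leaving the tree is 2-4 (7); add 2.
Step 5: cheapest edge leaving the tree is 3-6 (9); add 3.
Step 6: cheapest edge leaving the tree is 3-5 (4); add 5.
The 6th edge added is 3-5.

3-5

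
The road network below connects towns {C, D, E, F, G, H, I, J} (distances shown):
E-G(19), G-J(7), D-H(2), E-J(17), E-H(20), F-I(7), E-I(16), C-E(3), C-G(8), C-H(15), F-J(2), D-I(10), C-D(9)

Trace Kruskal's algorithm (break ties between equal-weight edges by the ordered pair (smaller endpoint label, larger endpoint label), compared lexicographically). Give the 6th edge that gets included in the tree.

Sort edges by weight, then run Kruskal:
D-H (2): add — endpoints in different components.
F-J (2): add — endpoints in different components.
C-E (3): add — endpoints in different components.
F-I (7): add — endpoints in different components.
G-J (7): add — endpoints in different components.
C-G (8): add — endpoints in different components.
C-D (9): add — endpoints in different components.
The 6th edge added is C-G.

C-G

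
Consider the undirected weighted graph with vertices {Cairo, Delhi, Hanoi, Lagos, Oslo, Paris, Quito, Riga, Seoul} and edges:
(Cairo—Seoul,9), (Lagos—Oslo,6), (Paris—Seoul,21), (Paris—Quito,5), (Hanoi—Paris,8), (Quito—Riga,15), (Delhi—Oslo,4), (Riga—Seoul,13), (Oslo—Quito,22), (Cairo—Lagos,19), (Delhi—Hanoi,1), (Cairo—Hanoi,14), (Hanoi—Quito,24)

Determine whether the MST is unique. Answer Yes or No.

Kruskal's algorithm — process edges by increasing weight (ties by edge label):
Delhi—Hanoi (1): add — endpoints in different components.
Delhi—Oslo (4): add — endpoints in different components.
Paris—Quito (5): add — endpoints in different components.
Lagos—Oslo (6): add — endpoints in different components.
Hanoi—Paris (8): add — endpoints in different components.
Cairo—Seoul (9): add — endpoints in different components.
Riga—Seoul (13): add — endpoints in different components.
Cairo—Hanoi (14): add — endpoints in different components.
Every non-tree edge has weight strictly greater than the heaviest edge on the tree path between its endpoints, so the MST is unique.

Yes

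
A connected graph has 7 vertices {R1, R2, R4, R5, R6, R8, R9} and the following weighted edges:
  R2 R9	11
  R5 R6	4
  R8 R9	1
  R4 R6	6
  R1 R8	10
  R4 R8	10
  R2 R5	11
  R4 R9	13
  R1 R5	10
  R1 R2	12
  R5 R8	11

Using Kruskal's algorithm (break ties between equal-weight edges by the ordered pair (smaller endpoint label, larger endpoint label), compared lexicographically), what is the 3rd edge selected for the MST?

Sort edges by weight, then run Kruskal:
R8 R9 (1): add — endpoints in different components.
R5 R6 (4): add — endpoints in different components.
R4 R6 (6): add — endpoints in different components.
R1 R5 (10): add — endpoints in different components.
R1 R8 (10): add — endpoints in different components.
R4 R8 (10): skip — R4 and R8 already connected.
R2 R5 (11): add — endpoints in different components.
The 3rd edge added is R4 R6.

R4-R6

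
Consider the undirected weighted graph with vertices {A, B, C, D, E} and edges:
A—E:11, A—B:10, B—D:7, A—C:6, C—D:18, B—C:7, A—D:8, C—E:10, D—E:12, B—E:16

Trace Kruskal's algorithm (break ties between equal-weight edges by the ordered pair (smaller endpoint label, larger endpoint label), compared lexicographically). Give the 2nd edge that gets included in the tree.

B-C

Kruskal's algorithm — process edges by increasing weight (ties by edge label):
A—C (6): add — endpoints in different components.
B—C (7): add — endpoints in different components.
B—D (7): add — endpoints in different components.
A—D (8): skip — A and D already connected.
A—B (10): skip — A and B already connected.
C—E (10): add — endpoints in different components.
The 2nd edge added is B—C.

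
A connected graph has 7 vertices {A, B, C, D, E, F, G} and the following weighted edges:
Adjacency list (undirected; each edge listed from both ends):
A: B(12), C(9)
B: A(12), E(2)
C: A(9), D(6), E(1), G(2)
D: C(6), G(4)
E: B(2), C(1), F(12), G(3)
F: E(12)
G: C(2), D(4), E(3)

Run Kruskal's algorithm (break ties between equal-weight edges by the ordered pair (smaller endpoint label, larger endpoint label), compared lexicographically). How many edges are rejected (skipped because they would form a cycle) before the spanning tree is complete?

Kruskal: consider edges lightest-first.
C–E (1): add. Components now {A} {B} {C,E} {D} {F} {G}
B–E (2): add. Components now {A} {B,C,E} {D} {F} {G}
C–G (2): add. Components now {A} {B,C,E,G} {D} {F}
E–G (3): skip — E and G already connected.
D–G (4): add. Components now {A} {B,C,D,E,G} {F}
C–D (6): skip — C and D already connected.
A–C (9): add. Components now {A,B,C,D,E,G} {F}
A–B (12): skip — A and B already connected.
E–F (12): add. Components now {A,B,C,D,E,F,G}
Edges rejected before the tree was complete: 3.

3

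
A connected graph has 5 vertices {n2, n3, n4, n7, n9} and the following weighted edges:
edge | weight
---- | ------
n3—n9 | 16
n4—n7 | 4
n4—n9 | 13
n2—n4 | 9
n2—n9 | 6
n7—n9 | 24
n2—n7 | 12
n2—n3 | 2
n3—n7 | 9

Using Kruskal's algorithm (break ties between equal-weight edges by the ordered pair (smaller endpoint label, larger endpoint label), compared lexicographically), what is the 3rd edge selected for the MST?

Sort edges by weight, then run Kruskal:
n2—n3 (2): add — endpoints in different components.
n4—n7 (4): add — endpoints in different components.
n2—n9 (6): add — endpoints in different components.
n2—n4 (9): add — endpoints in different components.
The 3rd edge added is n2—n9.

n2-n9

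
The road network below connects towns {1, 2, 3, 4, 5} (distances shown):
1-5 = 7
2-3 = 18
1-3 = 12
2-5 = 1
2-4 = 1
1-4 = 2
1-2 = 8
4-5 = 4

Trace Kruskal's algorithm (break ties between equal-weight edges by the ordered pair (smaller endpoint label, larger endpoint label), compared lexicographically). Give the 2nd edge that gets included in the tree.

Kruskal: consider edges lightest-first.
2-4 (1): add. Components now {1} {2,4} {3} {5}
2-5 (1): add. Components now {1} {2,4,5} {3}
1-4 (2): add. Components now {1,2,4,5} {3}
4-5 (4): skip — 4 and 5 already connected.
1-5 (7): skip — 1 and 5 already connected.
1-2 (8): skip — 1 and 2 already connected.
1-3 (12): add. Components now {1,2,3,4,5}
The 2nd edge added is 2-5.

2-5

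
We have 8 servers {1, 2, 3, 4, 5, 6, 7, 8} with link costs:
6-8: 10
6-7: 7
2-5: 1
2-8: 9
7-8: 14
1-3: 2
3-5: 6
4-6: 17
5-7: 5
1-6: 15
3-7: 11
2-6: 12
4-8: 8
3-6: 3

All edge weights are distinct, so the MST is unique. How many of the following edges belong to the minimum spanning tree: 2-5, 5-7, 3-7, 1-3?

3

Kruskal's algorithm — process edges by increasing weight (ties by edge label):
2-5 (1): add — endpoints in different components.
1-3 (2): add — endpoints in different components.
3-6 (3): add — endpoints in different components.
5-7 (5): add — endpoints in different components.
3-5 (6): add — endpoints in different components.
6-7 (7): skip — 6 and 7 already connected.
4-8 (8): add — endpoints in different components.
2-8 (9): add — endpoints in different components.
MST edge set: {2-5, 1-3, 3-6, 5-7, 3-5, 4-8, 2-8}.
Of the listed edges, {2-5, 5-7, 1-3} are in the MST → 3.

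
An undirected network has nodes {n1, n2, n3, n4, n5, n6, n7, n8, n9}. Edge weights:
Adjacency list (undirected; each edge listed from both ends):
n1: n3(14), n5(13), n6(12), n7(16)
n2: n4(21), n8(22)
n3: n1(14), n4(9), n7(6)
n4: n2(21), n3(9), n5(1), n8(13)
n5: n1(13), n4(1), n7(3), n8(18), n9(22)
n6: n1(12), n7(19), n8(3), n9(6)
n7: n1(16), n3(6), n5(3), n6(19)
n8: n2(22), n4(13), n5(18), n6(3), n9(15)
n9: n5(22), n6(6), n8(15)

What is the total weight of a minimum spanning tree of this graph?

65

Sort edges by weight, then run Kruskal:
n4–n5 (1): add — endpoints in different components.
n5–n7 (3): add — endpoints in different components.
n6–n8 (3): add — endpoints in different components.
n3–n7 (6): add — endpoints in different components.
n6–n9 (6): add — endpoints in different components.
n3–n4 (9): skip — n4 and n3 already connected.
n1–n6 (12): add — endpoints in different components.
n1–n5 (13): add — endpoints in different components.
n4–n8 (13): skip — n8 and n4 already connected.
n1–n3 (14): skip — n1 and n3 already connected.
n8–n9 (15): skip — n8 and n9 already connected.
n1–n7 (16): skip — n7 and n1 already connected.
n5–n8 (18): skip — n8 and n5 already connected.
n6–n7 (19): skip — n7 and n6 already connected.
n2–n4 (21): add — endpoints in different components.
MST edges: n4–n5, n5–n7, n6–n8, n3–n7, n6–n9, n1–n6, n1–n5, n2–n4; total weight 1+3+3+6+6+12+13+21 = 65.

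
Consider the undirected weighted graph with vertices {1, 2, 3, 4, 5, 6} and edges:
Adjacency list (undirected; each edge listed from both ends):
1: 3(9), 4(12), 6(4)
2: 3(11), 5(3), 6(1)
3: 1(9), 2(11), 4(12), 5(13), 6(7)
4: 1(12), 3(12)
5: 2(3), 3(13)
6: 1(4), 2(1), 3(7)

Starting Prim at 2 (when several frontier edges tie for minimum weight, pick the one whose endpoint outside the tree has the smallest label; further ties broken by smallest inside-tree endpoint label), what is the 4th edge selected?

Prim's algorithm from 2:
Step 1: frontier [2-6 1, 2-5 3, 2-3 11] → take 2-6 (1); add 6.
Step 2: frontier [2-5 3, 2-3 11, 1-6 4, 3-6 7] → take 2-5 (3); add 5.
Step 3: frontier [2-3 11, 3-5 13, 1-6 4, 3-6 7] → take 1-6 (4); add 1.
Step 4: frontier [1-3 9, 1-4 12, 2-3 11, 3-5 13, 3-6 7] → take 3-6 (7); add 3.
Step 5: frontier [1-4 12, 3-4 12] → take 1-4 (12); add 4.
The 4th edge added is 3-6.

3-6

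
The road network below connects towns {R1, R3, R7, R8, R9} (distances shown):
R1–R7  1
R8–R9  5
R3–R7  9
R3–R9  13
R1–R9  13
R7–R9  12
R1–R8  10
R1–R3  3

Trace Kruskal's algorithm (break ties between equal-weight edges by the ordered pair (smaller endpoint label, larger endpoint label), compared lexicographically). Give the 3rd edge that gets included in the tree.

R8-R9

Sort edges by weight, then run Kruskal:
R1–R7 (1): add — endpoints in different components.
R1–R3 (3): add — endpoints in different components.
R8–R9 (5): add — endpoints in different components.
R3–R7 (9): skip — R7 and R3 already connected.
R1–R8 (10): add — endpoints in different components.
The 3rd edge added is R8–R9.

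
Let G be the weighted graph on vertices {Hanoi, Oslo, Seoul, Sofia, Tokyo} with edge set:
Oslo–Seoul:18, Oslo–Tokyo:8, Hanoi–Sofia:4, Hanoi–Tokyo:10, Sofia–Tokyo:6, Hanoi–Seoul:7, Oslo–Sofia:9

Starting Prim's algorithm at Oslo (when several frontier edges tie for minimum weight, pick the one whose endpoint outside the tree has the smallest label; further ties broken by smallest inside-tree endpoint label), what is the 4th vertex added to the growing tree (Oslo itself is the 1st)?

Prim's algorithm from Oslo:
Step 1: cheapest edge leaving the tree is Oslo–Tokyo (8); add Tokyo.
Step 2: cheapest edge leaving the tree is Sofia–Tokyo (6); add Sofia.
Step 3: cheapest edge leaving the tree is Hanoi–Sofia (4); add Hanoi.
Step 4: cheapest edge leaving the tree is Hanoi–Seoul (7); add Seoul.
Vertex order: Oslo, Tokyo, Sofia, Hanoi, Seoul. The 4th vertex is Hanoi.

Hanoi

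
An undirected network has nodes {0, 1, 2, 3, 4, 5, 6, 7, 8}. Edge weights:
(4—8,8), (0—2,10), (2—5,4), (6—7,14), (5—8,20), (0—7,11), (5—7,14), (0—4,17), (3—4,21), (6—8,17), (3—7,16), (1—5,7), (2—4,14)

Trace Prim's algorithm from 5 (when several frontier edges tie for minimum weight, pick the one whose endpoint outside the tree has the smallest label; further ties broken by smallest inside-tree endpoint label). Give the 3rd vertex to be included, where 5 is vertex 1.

1

Prim, starting at 5.
Step 1: cheapest edge leaving the tree is 2—5 (4); add 2.
Step 2: cheapest edge leaving the tree is 1—5 (7); add 1.
Step 3: cheapest edge leaving the tree is 0—2 (10); add 0.
Step 4: cheapest edge leaving the tree is 0—7 (11); add 7.
Step 5: cheapest edge leaving the tree is 2—4 (14); add 4.
Step 6: cheapest edge leaving the tree is 4—8 (8); add 8.
Step 7: cheapest edge leaving the tree is 6—7 (14); add 6.
Step 8: cheapest edge leaving the tree is 3—7 (16); add 3.
Vertex order: 5, 2, 1, 0, 7, 4, 8, 6, 3. The 3rd vertex is 1.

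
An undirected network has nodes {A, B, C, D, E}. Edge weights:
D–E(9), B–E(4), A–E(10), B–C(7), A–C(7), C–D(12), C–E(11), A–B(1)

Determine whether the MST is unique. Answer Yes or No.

Kruskal's algorithm — process edges by increasing weight (ties by edge label):
A–B (1): add — endpoints in different components.
B–E (4): add — endpoints in different components.
A–C (7): add — endpoints in different components.
B–C (7): skip — B and C already connected.
D–E (9): add — endpoints in different components.
Non-tree edge B–C has weight 7, equal to the heaviest edge on its tree cycle — swapping gives another MST of the same weight. Not unique.

No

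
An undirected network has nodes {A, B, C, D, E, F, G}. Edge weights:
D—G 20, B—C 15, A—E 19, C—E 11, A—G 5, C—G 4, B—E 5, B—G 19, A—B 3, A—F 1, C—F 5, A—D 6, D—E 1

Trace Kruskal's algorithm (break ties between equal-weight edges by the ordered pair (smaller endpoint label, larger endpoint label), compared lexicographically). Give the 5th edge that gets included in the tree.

A-G

Kruskal: consider edges lightest-first.
A—F (1): add — endpoints in different components.
D—E (1): add — endpoints in different components.
A—B (3): add — endpoints in different components.
C—G (4): add — endpoints in different components.
A—G (5): add — endpoints in different components.
B—E (5): add — endpoints in different components.
The 5th edge added is A—G.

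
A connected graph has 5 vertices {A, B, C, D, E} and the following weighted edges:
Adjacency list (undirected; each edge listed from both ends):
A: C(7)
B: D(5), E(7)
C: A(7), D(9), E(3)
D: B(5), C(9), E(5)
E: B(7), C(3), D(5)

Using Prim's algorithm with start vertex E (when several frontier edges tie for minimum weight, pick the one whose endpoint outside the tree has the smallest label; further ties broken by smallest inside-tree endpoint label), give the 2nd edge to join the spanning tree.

Prim, starting at E.
Step 1: frontier [C E 3, D E 5, B E 7] → take C E (3); add C.
Step 2: frontier [A C 7, C D 9, D E 5, B E 7] → take D E (5); add D.
Step 3: frontier [A C 7, B D 5, B E 7] → take B D (5); add B.
Step 4: frontier [A C 7] → take A C (7); add A.
The 2nd edge added is D E.

D-E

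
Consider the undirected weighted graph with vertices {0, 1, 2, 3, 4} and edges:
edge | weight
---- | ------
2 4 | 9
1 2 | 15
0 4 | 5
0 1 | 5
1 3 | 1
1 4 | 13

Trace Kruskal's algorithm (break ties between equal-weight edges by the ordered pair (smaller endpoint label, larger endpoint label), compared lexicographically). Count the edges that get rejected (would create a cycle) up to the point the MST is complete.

Kruskal's algorithm — process edges by increasing weight (ties by edge label):
1 3 (1): add — endpoints in different components.
0 1 (5): add — endpoints in different components.
0 4 (5): add — endpoints in different components.
2 4 (9): add — endpoints in different components.
Edges rejected before the tree was complete: 0.

0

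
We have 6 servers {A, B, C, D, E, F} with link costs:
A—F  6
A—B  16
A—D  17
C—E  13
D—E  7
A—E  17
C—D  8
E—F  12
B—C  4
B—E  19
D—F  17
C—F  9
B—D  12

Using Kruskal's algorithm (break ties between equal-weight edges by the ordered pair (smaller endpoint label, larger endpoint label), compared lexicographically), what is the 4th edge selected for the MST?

Kruskal: consider edges lightest-first.
B—C (4): add — endpoints in different components.
A—F (6): add — endpoints in different components.
D—E (7): add — endpoints in different components.
C—D (8): add — endpoints in different components.
C—F (9): add — endpoints in different components.
The 4th edge added is C—D.

C-D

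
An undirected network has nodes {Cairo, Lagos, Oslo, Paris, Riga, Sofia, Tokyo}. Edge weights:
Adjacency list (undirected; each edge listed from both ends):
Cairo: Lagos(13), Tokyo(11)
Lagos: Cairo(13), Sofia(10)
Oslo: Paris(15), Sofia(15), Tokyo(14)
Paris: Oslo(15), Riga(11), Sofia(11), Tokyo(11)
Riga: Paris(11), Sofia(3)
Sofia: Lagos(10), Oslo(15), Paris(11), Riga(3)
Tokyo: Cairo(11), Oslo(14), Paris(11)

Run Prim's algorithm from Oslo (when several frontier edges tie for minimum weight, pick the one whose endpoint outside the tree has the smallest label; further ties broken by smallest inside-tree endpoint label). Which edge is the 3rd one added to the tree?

Grow the tree from Oslo using Prim:
Step 1: frontier [Oslo-Tokyo 14, Oslo-Paris 15, Oslo-Sofia 15] → take Oslo-Tokyo (14); add Tokyo.
Step 2: frontier [Oslo-Paris 15, Oslo-Sofia 15, Cairo-Tokyo 11, Paris-Tokyo 11] → take Cairo-Tokyo (11); add Cairo.
Step 3: frontier [Cairo-Lagos 13, Oslo-Paris 15, Oslo-Sofia 15, Paris-Tokyo 11] → take Paris-Tokyo (11); add Paris.
Step 4: frontier [Cairo-Lagos 13, Oslo-Sofia 15, Paris-Riga 11, Paris-Sofia 11] → take Paris-Riga (11); add Riga.
Step 5: frontier [Cairo-Lagos 13, Oslo-Sofia 15, Paris-Sofia 11, Riga-Sofia 3] → take Riga-Sofia (3); add Sofia.
Step 6: frontier [Cairo-Lagos 13, Lagos-Sofia 10] → take Lagos-Sofia (10); add Lagos.
The 3rd edge added is Paris-Tokyo.

Paris-Tokyo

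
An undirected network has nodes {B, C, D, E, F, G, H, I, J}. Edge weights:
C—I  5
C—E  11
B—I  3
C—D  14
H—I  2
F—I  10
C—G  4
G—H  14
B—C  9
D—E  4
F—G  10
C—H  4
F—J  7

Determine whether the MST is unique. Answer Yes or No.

No

Sort edges by weight, then run Kruskal:
H—I (2): add — endpoints in different components.
B—I (3): add — endpoints in different components.
C—G (4): add — endpoints in different components.
C—H (4): add — endpoints in different components.
D—E (4): add — endpoints in different components.
C—I (5): skip — C and I already connected.
F—J (7): add — endpoints in different components.
B—C (9): skip — B and C already connected.
F—G (10): add — endpoints in different components.
F—I (10): skip — F and I already connected.
C—E (11): add — endpoints in different components.
Non-tree edge F—I has weight 10, equal to the heaviest edge on its tree cycle — swapping gives another MST of the same weight. Not unique.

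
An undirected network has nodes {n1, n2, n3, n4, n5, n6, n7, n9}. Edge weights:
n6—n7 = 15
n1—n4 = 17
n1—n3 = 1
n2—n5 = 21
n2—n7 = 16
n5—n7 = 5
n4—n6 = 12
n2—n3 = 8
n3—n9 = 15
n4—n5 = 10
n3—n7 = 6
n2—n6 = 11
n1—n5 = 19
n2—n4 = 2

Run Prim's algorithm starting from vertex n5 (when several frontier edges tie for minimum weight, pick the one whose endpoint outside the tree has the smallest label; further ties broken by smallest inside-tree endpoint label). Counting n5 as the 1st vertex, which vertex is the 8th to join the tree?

Prim's algorithm from n5:
Step 1: cheapest edge leaving the tree is n5—n7 (5); add n7.
Step 2: cheapest edge leaving the tree is n3—n7 (6); add n3.
Step 3: cheapest edge leaving the tree is n1—n3 (1); add n1.
Step 4: cheapest edge leaving the tree is n2—n3 (8); add n2.
Step 5: cheapest edge leaving the tree is n2—n4 (2); add n4.
Step 6: cheapest edge leaving the tree is n2—n6 (11); add n6.
Step 7: cheapest edge leaving the tree is n3—n9 (15); add n9.
Vertex order: n5, n7, n3, n1, n2, n4, n6, n9. The 8th vertex is n9.

n9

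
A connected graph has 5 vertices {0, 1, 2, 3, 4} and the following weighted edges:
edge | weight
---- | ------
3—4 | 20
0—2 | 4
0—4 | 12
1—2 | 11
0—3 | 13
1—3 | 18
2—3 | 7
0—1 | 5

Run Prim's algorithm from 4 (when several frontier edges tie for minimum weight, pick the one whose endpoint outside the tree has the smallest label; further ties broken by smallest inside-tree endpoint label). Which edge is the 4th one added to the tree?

Prim, starting at 4.
Step 1: frontier [0—4 12, 3—4 20] → take 0—4 (12); add 0.
Step 2: frontier [0—2 4, 0—1 5, 0—3 13, 3—4 20] → take 0—2 (4); add 2.
Step 3: frontier [0—1 5, 0—3 13, 2—3 7, 1—2 11, 3—4 20] → take 0—1 (5); add 1.
Step 4: frontier [0—3 13, 1—3 18, 2—3 7, 3—4 20] → take 2—3 (7); add 3.
The 4th edge added is 2—3.

2-3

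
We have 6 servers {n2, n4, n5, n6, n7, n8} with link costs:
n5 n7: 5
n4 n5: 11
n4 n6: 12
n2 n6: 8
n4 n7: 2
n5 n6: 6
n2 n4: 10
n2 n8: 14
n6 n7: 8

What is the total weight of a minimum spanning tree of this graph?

Prim, starting at n8.
Step 1: cheapest edge leaving the tree is n2 n8 (14); add n2.
Step 2: cheapest edge leaving the tree is n2 n6 (8); add n6.
Step 3: cheapest edge leaving the tree is n5 n6 (6); add n5.
Step 4: cheapest edge leaving the tree is n5 n7 (5); add n7.
Step 5: cheapest edge leaving the tree is n4 n7 (2); add n4.
MST edges: n2 n8, n2 n6, n5 n6, n5 n7, n4 n7; total weight 14+8+6+5+2 = 35.

35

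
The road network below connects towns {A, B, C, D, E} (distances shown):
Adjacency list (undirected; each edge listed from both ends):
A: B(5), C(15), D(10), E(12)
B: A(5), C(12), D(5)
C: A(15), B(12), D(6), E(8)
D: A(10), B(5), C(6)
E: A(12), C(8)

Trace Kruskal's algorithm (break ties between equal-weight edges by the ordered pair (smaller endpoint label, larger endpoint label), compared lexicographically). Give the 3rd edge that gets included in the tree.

Kruskal: consider edges lightest-first.
A B (5): add — endpoints in different components.
B D (5): add — endpoints in different components.
C D (6): add — endpoints in different components.
C E (8): add — endpoints in different components.
The 3rd edge added is C D.

C-D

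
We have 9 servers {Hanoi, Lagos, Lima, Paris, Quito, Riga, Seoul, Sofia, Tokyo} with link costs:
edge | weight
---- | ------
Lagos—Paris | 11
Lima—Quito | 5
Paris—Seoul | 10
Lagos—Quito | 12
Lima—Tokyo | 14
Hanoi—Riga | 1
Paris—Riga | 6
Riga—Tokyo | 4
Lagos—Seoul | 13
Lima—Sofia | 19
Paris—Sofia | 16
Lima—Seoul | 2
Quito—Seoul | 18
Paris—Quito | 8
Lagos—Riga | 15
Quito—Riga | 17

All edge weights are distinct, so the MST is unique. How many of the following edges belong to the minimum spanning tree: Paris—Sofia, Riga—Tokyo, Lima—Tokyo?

2

Kruskal's algorithm — process edges by increasing weight (ties by edge label):
Hanoi—Riga (1): add — endpoints in different components.
Lima—Seoul (2): add — endpoints in different components.
Riga—Tokyo (4): add — endpoints in different components.
Lima—Quito (5): add — endpoints in different components.
Paris—Riga (6): add — endpoints in different components.
Paris—Quito (8): add — endpoints in different components.
Paris—Seoul (10): skip — Seoul and Paris already connected.
Lagos—Paris (11): add — endpoints in different components.
Lagos—Quito (12): skip — Lagos and Quito already connected.
Lagos—Seoul (13): skip — Lagos and Seoul already connected.
Lima—Tokyo (14): skip — Tokyo and Lima already connected.
Lagos—Riga (15): skip — Lagos and Riga already connected.
Paris—Sofia (16): add — endpoints in different components.
MST edge set: {Hanoi—Riga, Lima—Seoul, Riga—Tokyo, Lima—Quito, Paris—Riga, Paris—Quito, Lagos—Paris, Paris—Sofia}.
Of the listed edges, {Paris—Sofia, Riga—Tokyo} are in the MST → 2.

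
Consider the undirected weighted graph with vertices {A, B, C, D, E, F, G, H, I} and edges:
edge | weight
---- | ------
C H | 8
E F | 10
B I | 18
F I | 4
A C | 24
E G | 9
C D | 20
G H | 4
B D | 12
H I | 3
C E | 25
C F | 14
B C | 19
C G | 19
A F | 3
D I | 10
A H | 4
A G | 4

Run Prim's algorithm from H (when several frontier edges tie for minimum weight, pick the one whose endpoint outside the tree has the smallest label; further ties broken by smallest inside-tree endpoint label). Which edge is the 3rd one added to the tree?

Prim's algorithm from H:
Step 1: cheapest edge leaving the tree is H I (3); add I.
Step 2: cheapest edge leaving the tree is A H (4); add A.
Step 3: cheapest edge leaving the tree is A F (3); add F.
Step 4: cheapest edge leaving the tree is A G (4); add G.
Step 5: cheapest edge leaving the tree is C H (8); add C.
Step 6: cheapest edge leaving the tree is E G (9); add E.
Step 7: cheapest edge leaving the tree is D I (10); add D.
Step 8: cheapest edge leaving the tree is B D (12); add B.
The 3rd edge added is A F.

A-F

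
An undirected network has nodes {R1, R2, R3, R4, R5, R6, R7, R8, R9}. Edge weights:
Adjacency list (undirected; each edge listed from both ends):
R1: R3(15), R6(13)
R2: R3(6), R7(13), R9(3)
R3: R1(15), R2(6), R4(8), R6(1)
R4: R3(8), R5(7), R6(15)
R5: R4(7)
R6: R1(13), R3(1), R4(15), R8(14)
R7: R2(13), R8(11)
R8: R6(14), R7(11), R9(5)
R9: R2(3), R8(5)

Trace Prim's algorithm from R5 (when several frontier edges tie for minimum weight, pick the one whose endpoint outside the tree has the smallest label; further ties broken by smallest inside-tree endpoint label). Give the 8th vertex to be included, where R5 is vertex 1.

R7

Grow the tree from R5 using Prim:
Step 1: cheapest edge leaving the tree is R4-R5 (7); add R4.
Step 2: cheapest edge leaving the tree is R3-R4 (8); add R3.
Step 3: cheapest edge leaving the tree is R3-R6 (1); add R6.
Step 4: cheapest edge leaving the tree is R2-R3 (6); add R2.
Step 5: cheapest edge leaving the tree is R2-R9 (3); add R9.
Step 6: cheapest edge leaving the tree is R8-R9 (5); add R8.
Step 7: cheapest edge leaving the tree is R7-R8 (11); add R7.
Step 8: cheapest edge leaving the tree is R1-R6 (13); add R1.
Vertex order: R5, R4, R3, R6, R2, R9, R8, R7, R1. The 8th vertex is R7.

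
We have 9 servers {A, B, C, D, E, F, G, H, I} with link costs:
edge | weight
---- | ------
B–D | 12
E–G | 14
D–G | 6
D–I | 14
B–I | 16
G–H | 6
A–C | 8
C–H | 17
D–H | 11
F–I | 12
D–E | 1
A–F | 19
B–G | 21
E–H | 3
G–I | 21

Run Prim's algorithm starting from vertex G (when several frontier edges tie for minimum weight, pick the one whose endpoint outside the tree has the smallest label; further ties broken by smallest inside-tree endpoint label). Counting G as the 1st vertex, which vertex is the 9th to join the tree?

Prim's algorithm from G:
Step 1: cheapest edge leaving the tree is D–G (6); add D.
Step 2: cheapest edge leaving the tree is D–E (1); add E.
Step 3: cheapest edge leaving the tree is E–H (3); add H.
Step 4: cheapest edge leaving the tree is B–D (12); add B.
Step 5: cheapest edge leaving the tree is D–I (14); add I.
Step 6: cheapest edge leaving the tree is F–I (12); add F.
Step 7: cheapest edge leaving the tree is C–H (17); add C.
Step 8: cheapest edge leaving the tree is A–C (8); add A.
Vertex order: G, D, E, H, B, I, F, C, A. The 9th vertex is A.

A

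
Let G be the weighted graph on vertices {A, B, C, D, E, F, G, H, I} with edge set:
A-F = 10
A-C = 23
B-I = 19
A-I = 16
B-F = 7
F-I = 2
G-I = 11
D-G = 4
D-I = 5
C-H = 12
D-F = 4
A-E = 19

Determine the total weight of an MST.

Grow the tree from C using Prim:
Step 1: cheapest edge leaving the tree is C-H (12); add H.
Step 2: cheapest edge leaving the tree is A-C (23); add A.
Step 3: cheapest edge leaving the tree is A-F (10); add F.
Step 4: cheapest edge leaving the tree is F-I (2); add I.
Step 5: cheapest edge leaving the tree is D-F (4); add D.
Step 6: cheapest edge leaving the tree is D-G (4); add G.
Step 7: cheapest edge leaving the tree is B-F (7); add B.
Step 8: cheapest edge leaving the tree is A-E (19); add E.
MST edges: C-H, A-C, A-F, F-I, D-F, D-G, B-F, A-E; total weight 12+23+10+2+4+4+7+19 = 81.

81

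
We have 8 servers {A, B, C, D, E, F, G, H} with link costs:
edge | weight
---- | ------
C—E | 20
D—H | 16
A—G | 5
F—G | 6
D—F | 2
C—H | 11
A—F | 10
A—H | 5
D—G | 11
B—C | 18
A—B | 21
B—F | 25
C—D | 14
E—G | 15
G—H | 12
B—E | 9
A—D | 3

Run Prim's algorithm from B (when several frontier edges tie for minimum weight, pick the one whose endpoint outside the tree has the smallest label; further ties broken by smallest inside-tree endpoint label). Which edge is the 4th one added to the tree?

Prim's algorithm from B:
Step 1: cheapest edge leaving the tree is B—E (9); add E.
Step 2: cheapest edge leaving the tree is E—G (15); add G.
Step 3: cheapest edge leaving the tree is A—G (5); add A.
Step 4: cheapest edge leaving the tree is A—D (3); add D.
Step 5: cheapest edge leaving the tree is D—F (2); add F.
Step 6: cheapest edge leaving the tree is A—H (5); add H.
Step 7: cheapest edge leaving the tree is C—H (11); add C.
The 4th edge added is A—D.

A-D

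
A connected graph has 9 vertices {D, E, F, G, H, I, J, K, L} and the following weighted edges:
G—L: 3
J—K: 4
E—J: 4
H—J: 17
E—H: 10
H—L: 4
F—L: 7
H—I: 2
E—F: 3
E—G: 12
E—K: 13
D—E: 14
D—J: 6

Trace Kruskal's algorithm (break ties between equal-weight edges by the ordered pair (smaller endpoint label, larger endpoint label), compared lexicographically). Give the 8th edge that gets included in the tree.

Kruskal's algorithm — process edges by increasing weight (ties by edge label):
H—I (2): add — endpoints in different components.
E—F (3): add — endpoints in different components.
G—L (3): add — endpoints in different components.
E—J (4): add — endpoints in different components.
H—L (4): add — endpoints in different components.
J—K (4): add — endpoints in different components.
D—J (6): add — endpoints in different components.
F—L (7): add — endpoints in different components.
The 8th edge added is F—L.

F-L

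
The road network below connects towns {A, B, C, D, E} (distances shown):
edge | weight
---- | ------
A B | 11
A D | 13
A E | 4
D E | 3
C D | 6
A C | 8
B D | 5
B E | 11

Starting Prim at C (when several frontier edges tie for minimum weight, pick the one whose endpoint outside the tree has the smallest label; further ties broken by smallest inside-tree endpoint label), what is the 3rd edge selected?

Prim, starting at C.
Step 1: frontier [C D 6, A C 8] → take C D (6); add D.
Step 2: frontier [A C 8, D E 3, B D 5, A D 13] → take D E (3); add E.
Step 3: frontier [A C 8, B D 5, A D 13, A E 4, B E 11] → take A E (4); add A.
Step 4: frontier [A B 11, B D 5, B E 11] → take B D (5); add B.
The 3rd edge added is A E.

A-E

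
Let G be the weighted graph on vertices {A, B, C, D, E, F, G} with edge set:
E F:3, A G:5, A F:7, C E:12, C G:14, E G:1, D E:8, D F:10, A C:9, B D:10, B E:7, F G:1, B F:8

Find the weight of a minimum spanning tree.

Sort edges by weight, then run Kruskal:
E G (1): add. Components now {A} {B} {C} {D} {E,G} {F}
F G (1): add. Components now {A} {B} {C} {D} {E,F,G}
E F (3): skip — E and F already connected.
A G (5): add. Components now {A,E,F,G} {B} {C} {D}
A F (7): skip — A and F already connected.
B E (7): add. Components now {A,B,E,F,G} {C} {D}
B F (8): skip — B and F already connected.
D E (8): add. Components now {A,B,D,E,F,G} {C}
A C (9): add. Components now {A,B,C,D,E,F,G}
MST edges: E G, F G, A G, B E, D E, A C; total weight 1+1+5+7+8+9 = 31.

31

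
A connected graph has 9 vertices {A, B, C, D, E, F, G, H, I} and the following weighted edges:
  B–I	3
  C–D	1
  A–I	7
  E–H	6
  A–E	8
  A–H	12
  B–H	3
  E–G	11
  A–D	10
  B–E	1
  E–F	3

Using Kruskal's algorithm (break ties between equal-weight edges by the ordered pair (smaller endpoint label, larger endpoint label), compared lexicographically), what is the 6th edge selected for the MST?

Kruskal: consider edges lightest-first.
B–E (1): add — endpoints in different components.
C–D (1): add — endpoints in different components.
B–H (3): add — endpoints in different components.
B–I (3): add — endpoints in different components.
E–F (3): add — endpoints in different components.
E–H (6): skip — E and H already connected.
A–I (7): add — endpoints in different components.
A–E (8): skip — A and E already connected.
A–D (10): add — endpoints in different components.
E–G (11): add — endpoints in different components.
The 6th edge added is A–I.

A-I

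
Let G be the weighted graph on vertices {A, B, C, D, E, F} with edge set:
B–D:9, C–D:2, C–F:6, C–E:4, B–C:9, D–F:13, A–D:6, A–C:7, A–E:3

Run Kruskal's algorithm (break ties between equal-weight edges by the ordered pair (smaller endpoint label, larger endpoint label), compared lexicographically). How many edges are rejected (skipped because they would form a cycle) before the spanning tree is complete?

Kruskal: consider edges lightest-first.
C–D (2): add. Components now {A} {B} {C,D} {E} {F}
A–E (3): add. Components now {A,E} {B} {C,D} {F}
C–E (4): add. Components now {A,C,D,E} {B} {F}
A–D (6): skip — A and D already connected.
C–F (6): add. Components now {A,C,D,E,F} {B}
A–C (7): skip — A and C already connected.
B–C (9): add. Components now {A,B,C,D,E,F}
Edges rejected before the tree was complete: 2.

2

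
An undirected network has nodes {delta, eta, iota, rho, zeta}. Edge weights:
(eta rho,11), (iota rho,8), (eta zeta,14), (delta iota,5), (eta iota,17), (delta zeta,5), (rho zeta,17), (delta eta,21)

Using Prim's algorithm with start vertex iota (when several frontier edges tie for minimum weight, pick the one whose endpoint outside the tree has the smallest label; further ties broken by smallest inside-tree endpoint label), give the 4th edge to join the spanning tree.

eta-rho

Prim, starting at iota.
Step 1: frontier [delta iota 5, iota rho 8, eta iota 17] → take delta iota (5); add delta.
Step 2: frontier [delta zeta 5, delta eta 21, iota rho 8, eta iota 17] → take delta zeta (5); add zeta.
Step 3: frontier [delta eta 21, iota rho 8, eta iota 17, eta zeta 14, rho zeta 17] → take iota rho (8); add rho.
Step 4: frontier [delta eta 21, eta iota 17, eta rho 11, eta zeta 14] → take eta rho (11); add eta.
The 4th edge added is eta rho.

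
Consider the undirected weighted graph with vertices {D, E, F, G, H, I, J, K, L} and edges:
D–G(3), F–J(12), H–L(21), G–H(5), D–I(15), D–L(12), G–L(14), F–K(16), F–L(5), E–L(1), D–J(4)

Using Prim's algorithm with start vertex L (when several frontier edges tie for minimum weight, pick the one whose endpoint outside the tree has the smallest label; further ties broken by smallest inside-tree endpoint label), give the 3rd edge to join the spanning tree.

D-L

Prim's algorithm from L:
Step 1: frontier [E–L 1, F–L 5, D–L 12, G–L 14, H–L 21] → take E–L (1); add E.
Step 2: frontier [F–L 5, D–L 12, G–L 14, H–L 21] → take F–L (5); add F.
Step 3: frontier [F–J 12, F–K 16, D–L 12, G–L 14, H–L 21] → take D–L (12); add D.
Step 4: frontier [D–G 3, D–J 4, D–I 15, F–J 12, F–K 16, G–L 14, H–L 21] → take D–G (3); add G.
Step 5: frontier [D–J 4, D–I 15, F–J 12, F–K 16, G–H 5, H–L 21] → take D–J (4); add J.
Step 6: frontier [D–I 15, F–K 16, G–H 5, H–L 21] → take G–H (5); add H.
Step 7: frontier [D–I 15, F–K 16] → take D–I (15); add I.
Step 8: frontier [F–K 16] → take F–K (16); add K.
The 3rd edge added is D–L.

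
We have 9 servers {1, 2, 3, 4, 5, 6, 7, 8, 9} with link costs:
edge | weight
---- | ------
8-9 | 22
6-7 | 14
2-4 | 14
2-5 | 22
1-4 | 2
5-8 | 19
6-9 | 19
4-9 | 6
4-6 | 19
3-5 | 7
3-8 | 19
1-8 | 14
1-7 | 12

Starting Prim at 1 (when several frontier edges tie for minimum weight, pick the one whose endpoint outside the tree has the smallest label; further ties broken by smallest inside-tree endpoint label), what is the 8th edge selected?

Prim, starting at 1.
Step 1: cheapest edge leaving the tree is 1-4 (2); add 4.
Step 2: cheapest edge leaving the tree is 4-9 (6); add 9.
Step 3: cheapest edge leaving the tree is 1-7 (12); add 7.
Step 4: cheapest edge leaving the tree is 2-4 (14); add 2.
Step 5: cheapest edge leaving the tree is 6-7 (14); add 6.
Step 6: cheapest edge leaving the tree is 1-8 (14); add 8.
Step 7: cheapest edge leaving the tree is 3-8 (19); add 3.
Step 8: cheapest edge leaving the tree is 3-5 (7); add 5.
The 8th edge added is 3-5.

3-5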